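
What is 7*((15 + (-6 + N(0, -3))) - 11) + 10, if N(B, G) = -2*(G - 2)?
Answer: 66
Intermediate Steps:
N(B, G) = 4 - 2*G (N(B, G) = -2*(-2 + G) = 4 - 2*G)
7*((15 + (-6 + N(0, -3))) - 11) + 10 = 7*((15 + (-6 + (4 - 2*(-3)))) - 11) + 10 = 7*((15 + (-6 + (4 + 6))) - 11) + 10 = 7*((15 + (-6 + 10)) - 11) + 10 = 7*((15 + 4) - 11) + 10 = 7*(19 - 11) + 10 = 7*8 + 10 = 56 + 10 = 66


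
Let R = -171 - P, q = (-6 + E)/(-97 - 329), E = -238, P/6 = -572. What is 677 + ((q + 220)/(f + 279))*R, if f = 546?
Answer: 90724709/58575 ≈ 1548.9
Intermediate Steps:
P = -3432 (P = 6*(-572) = -3432)
q = 122/213 (q = (-6 - 238)/(-97 - 329) = -244/(-426) = -244*(-1/426) = 122/213 ≈ 0.57277)
R = 3261 (R = -171 - 1*(-3432) = -171 + 3432 = 3261)
677 + ((q + 220)/(f + 279))*R = 677 + ((122/213 + 220)/(546 + 279))*3261 = 677 + ((46982/213)/825)*3261 = 677 + ((46982/213)*(1/825))*3261 = 677 + (46982/175725)*3261 = 677 + 51069434/58575 = 90724709/58575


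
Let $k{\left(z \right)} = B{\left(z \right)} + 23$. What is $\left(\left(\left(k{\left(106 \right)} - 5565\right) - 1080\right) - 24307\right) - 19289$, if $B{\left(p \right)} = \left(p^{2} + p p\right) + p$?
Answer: $-27640$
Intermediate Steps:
$B{\left(p \right)} = p + 2 p^{2}$ ($B{\left(p \right)} = \left(p^{2} + p^{2}\right) + p = 2 p^{2} + p = p + 2 p^{2}$)
$k{\left(z \right)} = 23 + z \left(1 + 2 z\right)$ ($k{\left(z \right)} = z \left(1 + 2 z\right) + 23 = 23 + z \left(1 + 2 z\right)$)
$\left(\left(\left(k{\left(106 \right)} - 5565\right) - 1080\right) - 24307\right) - 19289 = \left(\left(\left(\left(23 + 106 \left(1 + 2 \cdot 106\right)\right) - 5565\right) - 1080\right) - 24307\right) - 19289 = \left(\left(\left(\left(23 + 106 \left(1 + 212\right)\right) - 5565\right) - 1080\right) - 24307\right) - 19289 = \left(\left(\left(\left(23 + 106 \cdot 213\right) - 5565\right) - 1080\right) - 24307\right) - 19289 = \left(\left(\left(\left(23 + 22578\right) - 5565\right) - 1080\right) - 24307\right) - 19289 = \left(\left(\left(22601 - 5565\right) - 1080\right) - 24307\right) - 19289 = \left(\left(17036 - 1080\right) - 24307\right) - 19289 = \left(15956 - 24307\right) - 19289 = -8351 - 19289 = -27640$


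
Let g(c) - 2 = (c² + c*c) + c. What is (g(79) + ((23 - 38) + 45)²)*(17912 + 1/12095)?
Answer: 2916700264783/12095 ≈ 2.4115e+8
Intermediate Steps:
g(c) = 2 + c + 2*c² (g(c) = 2 + ((c² + c*c) + c) = 2 + ((c² + c²) + c) = 2 + (2*c² + c) = 2 + (c + 2*c²) = 2 + c + 2*c²)
(g(79) + ((23 - 38) + 45)²)*(17912 + 1/12095) = ((2 + 79 + 2*79²) + ((23 - 38) + 45)²)*(17912 + 1/12095) = ((2 + 79 + 2*6241) + (-15 + 45)²)*(17912 + 1/12095) = ((2 + 79 + 12482) + 30²)*(216645641/12095) = (12563 + 900)*(216645641/12095) = 13463*(216645641/12095) = 2916700264783/12095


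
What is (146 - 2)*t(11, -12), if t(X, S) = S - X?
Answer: -3312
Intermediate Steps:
(146 - 2)*t(11, -12) = (146 - 2)*(-12 - 1*11) = 144*(-12 - 11) = 144*(-23) = -3312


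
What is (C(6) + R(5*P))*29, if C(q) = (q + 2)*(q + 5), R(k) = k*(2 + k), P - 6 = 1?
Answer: 40107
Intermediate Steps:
P = 7 (P = 6 + 1 = 7)
C(q) = (2 + q)*(5 + q)
(C(6) + R(5*P))*29 = ((10 + 6² + 7*6) + (5*7)*(2 + 5*7))*29 = ((10 + 36 + 42) + 35*(2 + 35))*29 = (88 + 35*37)*29 = (88 + 1295)*29 = 1383*29 = 40107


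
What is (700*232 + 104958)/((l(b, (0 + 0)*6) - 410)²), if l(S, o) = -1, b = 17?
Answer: 267358/168921 ≈ 1.5827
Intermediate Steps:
(700*232 + 104958)/((l(b, (0 + 0)*6) - 410)²) = (700*232 + 104958)/((-1 - 410)²) = (162400 + 104958)/((-411)²) = 267358/168921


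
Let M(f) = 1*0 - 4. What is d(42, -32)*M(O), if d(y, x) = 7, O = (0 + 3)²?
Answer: -28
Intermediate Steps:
O = 9 (O = 3² = 9)
M(f) = -4 (M(f) = 0 - 4 = -4)
d(42, -32)*M(O) = 7*(-4) = -28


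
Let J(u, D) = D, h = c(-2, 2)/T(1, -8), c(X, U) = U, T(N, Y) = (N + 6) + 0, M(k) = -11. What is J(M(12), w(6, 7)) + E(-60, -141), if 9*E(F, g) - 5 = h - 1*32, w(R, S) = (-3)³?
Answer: -1888/63 ≈ -29.968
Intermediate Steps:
w(R, S) = -27
T(N, Y) = 6 + N (T(N, Y) = (6 + N) + 0 = 6 + N)
h = 2/7 (h = 2/(6 + 1) = 2/7 ≈ 0.28571)
E(F, g) = -187/63 (E(F, g) = 5/9 + (2/7 - 1*32)/9 = 5/9 + (2/7 - 32)/9 = 5/9 + (⅑)*(-222/7) = 5/9 - 74/21 = -187/63)
J(M(12), w(6, 7)) + E(-60, -141) = -27 - 187/63 = -1888/63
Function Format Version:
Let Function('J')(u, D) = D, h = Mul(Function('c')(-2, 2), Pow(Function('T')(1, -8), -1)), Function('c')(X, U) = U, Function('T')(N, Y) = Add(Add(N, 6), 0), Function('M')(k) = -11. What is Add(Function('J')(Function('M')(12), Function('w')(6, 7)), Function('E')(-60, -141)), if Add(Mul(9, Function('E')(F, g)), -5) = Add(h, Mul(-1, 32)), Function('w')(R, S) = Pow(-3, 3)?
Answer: Rational(-1888, 63) ≈ -29.968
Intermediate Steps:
Function('w')(R, S) = -27
Function('T')(N, Y) = Add(6, N) (Function('T')(N, Y) = Add(Add(6, N), 0) = Add(6, N))
h = Rational(2, 7) (h = Mul(2, Pow(Add(6, 1), -1)) = Mul(2, Pow(7, -1)) = Mul(2, Rational(1, 7)) = Rational(2, 7) ≈ 0.28571)
Function('E')(F, g) = Rational(-187, 63) (Function('E')(F, g) = Add(Rational(5, 9), Mul(Rational(1, 9), Add(Rational(2, 7), Mul(-1, 32)))) = Add(Rational(5, 9), Mul(Rational(1, 9), Add(Rational(2, 7), -32))) = Add(Rational(5, 9), Mul(Rational(1, 9), Rational(-222, 7))) = Add(Rational(5, 9), Rational(-74, 21)) = Rational(-187, 63))
Add(Function('J')(Function('M')(12), Function('w')(6, 7)), Function('E')(-60, -141)) = Add(-27, Rational(-187, 63)) = Rational(-1888, 63)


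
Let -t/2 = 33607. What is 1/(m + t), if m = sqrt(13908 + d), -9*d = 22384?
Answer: -43209/2904242384 - 3*sqrt(25697)/20329696688 ≈ -1.4902e-5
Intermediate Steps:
d = -22384/9 (d = -1/9*22384 = -22384/9 ≈ -2487.1)
t = -67214 (t = -2*33607 = -67214)
m = 2*sqrt(25697)/3 (m = sqrt(13908 - 22384/9) = sqrt(102788/9) = 2*sqrt(25697)/3 ≈ 106.87)
1/(m + t) = 1/(2*sqrt(25697)/3 - 67214) = 1/(-67214 + 2*sqrt(25697)/3)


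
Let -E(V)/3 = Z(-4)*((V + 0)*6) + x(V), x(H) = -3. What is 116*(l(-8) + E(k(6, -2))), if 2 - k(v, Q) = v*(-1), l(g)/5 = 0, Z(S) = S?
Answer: 67860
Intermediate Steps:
l(g) = 0 (l(g) = 5*0 = 0)
k(v, Q) = 2 + v (k(v, Q) = 2 - v*(-1) = 2 - (-1)*v = 2 + v)
E(V) = 9 + 72*V (E(V) = -3*(-4*(V + 0)*6 - 3) = -3*(-4*V*6 - 3) = -3*(-24*V - 3) = -3*(-3 - 24*V) = 9 + 72*V)
116*(l(-8) + E(k(6, -2))) = 116*(0 + (9 + 72*(2 + 6))) = 116*(0 + (9 + 72*8)) = 116*(0 + (9 + 576)) = 116*(0 + 585) = 116*585 = 67860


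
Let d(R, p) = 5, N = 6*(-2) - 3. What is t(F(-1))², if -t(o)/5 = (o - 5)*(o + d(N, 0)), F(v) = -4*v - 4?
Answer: 15625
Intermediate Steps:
F(v) = -4 - 4*v
N = -15 (N = -12 - 3 = -15)
t(o) = -5*(-5 + o)*(5 + o) (t(o) = -5*(o - 5)*(o + 5) = -5*(-5 + o)*(5 + o))
t(F(-1))² = (125 - 5*(-4 - 4*(-1))²)² = (125 - 5*(-4 + 4)²)² = (125 - 5*0²)² = (125 - 5*0)² = (125 + 0)² = 125² = 15625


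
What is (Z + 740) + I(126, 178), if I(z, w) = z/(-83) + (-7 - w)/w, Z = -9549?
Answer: -130181949/14774 ≈ -8811.6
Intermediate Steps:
I(z, w) = -z/83 + (-7 - w)/w (I(z, w) = z*(-1/83) + (-7 - w)/w = -z/83 + (-7 - w)/w)
(Z + 740) + I(126, 178) = (-9549 + 740) + (-1 - 7/178 - 1/83*126) = -8809 + (-1 - 7*1/178 - 126/83) = -8809 + (-1 - 7/178 - 126/83) = -8809 - 37783/14774 = -130181949/14774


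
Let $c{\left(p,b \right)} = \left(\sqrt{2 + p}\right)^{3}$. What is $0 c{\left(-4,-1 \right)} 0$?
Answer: $0$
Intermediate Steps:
$c{\left(p,b \right)} = \left(2 + p\right)^{\frac{3}{2}}$
$0 c{\left(-4,-1 \right)} 0 = 0 \left(2 - 4\right)^{\frac{3}{2}} \cdot 0 = 0 \left(-2\right)^{\frac{3}{2}} \cdot 0 = 0 \left(- 2 i \sqrt{2}\right) 0 = 0 \cdot 0 = 0$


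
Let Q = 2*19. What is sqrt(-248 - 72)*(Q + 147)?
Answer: 1480*I*sqrt(5) ≈ 3309.4*I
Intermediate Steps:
Q = 38
sqrt(-248 - 72)*(Q + 147) = sqrt(-248 - 72)*(38 + 147) = sqrt(-320)*185 = (8*I*sqrt(5))*185 = 1480*I*sqrt(5)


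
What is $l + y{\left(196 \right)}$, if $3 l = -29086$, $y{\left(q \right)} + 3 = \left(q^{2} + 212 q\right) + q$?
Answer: $\frac{211397}{3} \approx 70466.0$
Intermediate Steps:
$y{\left(q \right)} = -3 + q^{2} + 213 q$ ($y{\left(q \right)} = -3 + \left(\left(q^{2} + 212 q\right) + q\right) = -3 + \left(q^{2} + 213 q\right) = -3 + q^{2} + 213 q$)
$l = - \frac{29086}{3}$ ($l = \frac{1}{3} \left(-29086\right) = - \frac{29086}{3} \approx -9695.3$)
$l + y{\left(196 \right)} = - \frac{29086}{3} + \left(-3 + 196^{2} + 213 \cdot 196\right) = - \frac{29086}{3} + \left(-3 + 38416 + 41748\right) = - \frac{29086}{3} + 80161 = \frac{211397}{3}$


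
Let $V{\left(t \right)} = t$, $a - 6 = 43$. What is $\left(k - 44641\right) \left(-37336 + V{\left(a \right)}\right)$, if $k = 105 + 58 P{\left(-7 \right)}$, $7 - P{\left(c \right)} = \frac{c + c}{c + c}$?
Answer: $1647637956$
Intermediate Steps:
$a = 49$ ($a = 6 + 43 = 49$)
$P{\left(c \right)} = 6$ ($P{\left(c \right)} = 7 - \frac{c + c}{c + c} = 7 - \frac{2 c}{2 c} = 7 - 2 c \frac{1}{2 c} = 7 - 1 = 6$)
$k = 453$ ($k = 105 + 58 \cdot 6 = 105 + 348 = 453$)
$\left(k - 44641\right) \left(-37336 + V{\left(a \right)}\right) = \left(453 - 44641\right) \left(-37336 + 49\right) = \left(-44188\right) \left(-37287\right) = 1647637956$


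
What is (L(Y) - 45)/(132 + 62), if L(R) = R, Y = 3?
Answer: -21/97 ≈ -0.21649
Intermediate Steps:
(L(Y) - 45)/(132 + 62) = (3 - 45)/(132 + 62) = -42/194 = -42*1/194 = -21/97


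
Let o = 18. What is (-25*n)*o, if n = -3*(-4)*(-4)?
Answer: 21600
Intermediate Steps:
n = -48 (n = -3*(-4)*(-4) = 12*(-4) = -48)
(-25*n)*o = -25*(-48)*18 = 1200*18 = 21600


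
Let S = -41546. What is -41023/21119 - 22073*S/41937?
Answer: 2766478567793/126523929 ≈ 21865.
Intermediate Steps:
-41023/21119 - 22073*S/41937 = -41023/21119 - 22073/(41937/(-41546)) = -41023*1/21119 - 22073/(41937*(-1/41546)) = -41023/21119 - 22073/(-41937/41546) = -41023/21119 - 22073*(-41546/41937) = -41023/21119 + 917044858/41937 = 2766478567793/126523929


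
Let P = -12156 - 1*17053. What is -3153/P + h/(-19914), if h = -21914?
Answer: 351437434/290834013 ≈ 1.2084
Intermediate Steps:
P = -29209 (P = -12156 - 17053 = -29209)
-3153/P + h/(-19914) = -3153/(-29209) - 21914/(-19914) = -3153*(-1/29209) - 21914*(-1/19914) = 3153/29209 + 10957/9957 = 351437434/290834013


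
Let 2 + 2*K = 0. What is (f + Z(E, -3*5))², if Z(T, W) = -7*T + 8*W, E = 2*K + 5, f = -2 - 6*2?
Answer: 24025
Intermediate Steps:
f = -14 (f = -2 - 12 = -14)
K = -1 (K = -1 + (½)*0 = -1 + 0 = -1)
E = 3 (E = 2*(-1) + 5 = -2 + 5 = 3)
(f + Z(E, -3*5))² = (-14 + (-7*3 + 8*(-3*5)))² = (-14 + (-21 + 8*(-15)))² = (-14 + (-21 - 120))² = (-14 - 141)² = (-155)² = 24025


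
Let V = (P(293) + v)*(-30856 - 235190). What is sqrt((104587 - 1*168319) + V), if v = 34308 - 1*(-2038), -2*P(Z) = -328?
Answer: 2*I*sqrt(2428350798) ≈ 98557.0*I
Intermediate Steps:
P(Z) = 164 (P(Z) = -1/2*(-328) = 164)
v = 36346 (v = 34308 + 2038 = 36346)
V = -9713339460 (V = (164 + 36346)*(-30856 - 235190) = 36510*(-266046) = -9713339460)
sqrt((104587 - 1*168319) + V) = sqrt((104587 - 1*168319) - 9713339460) = sqrt((104587 - 168319) - 9713339460) = sqrt(-63732 - 9713339460) = sqrt(-9713403192) = 2*I*sqrt(2428350798)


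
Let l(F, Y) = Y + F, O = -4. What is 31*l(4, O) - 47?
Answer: -47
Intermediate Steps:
l(F, Y) = F + Y
31*l(4, O) - 47 = 31*(4 - 4) - 47 = 31*0 - 47 = 0 - 47 = -47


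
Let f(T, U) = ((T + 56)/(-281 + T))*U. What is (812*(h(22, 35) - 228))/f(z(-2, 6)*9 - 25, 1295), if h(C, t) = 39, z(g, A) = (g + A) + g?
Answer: 902016/1295 ≈ 696.54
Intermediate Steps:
z(g, A) = A + 2*g (z(g, A) = (A + g) + g = A + 2*g)
f(T, U) = U*(56 + T)/(-281 + T) (f(T, U) = ((56 + T)/(-281 + T))*U = U*(56 + T)/(-281 + T))
(812*(h(22, 35) - 228))/f(z(-2, 6)*9 - 25, 1295) = (812*(39 - 228))/((1295*(56 + ((6 + 2*(-2))*9 - 25))/(-281 + ((6 + 2*(-2))*9 - 25)))) = (812*(-189))/((1295*(56 + ((6 - 4)*9 - 25))/(-281 + ((6 - 4)*9 - 25)))) = -153468*(-281 + (2*9 - 25))/(1295*(56 + (2*9 - 25))) = -153468*(-281 + (18 - 25))/(1295*(56 + (18 - 25))) = -153468*(-281 - 7)/(1295*(56 - 7)) = -153468/(1295*49/(-288)) = -153468/(1295*(-1/288)*49) = -153468/(-63455/288) = -153468*(-288/63455) = 902016/1295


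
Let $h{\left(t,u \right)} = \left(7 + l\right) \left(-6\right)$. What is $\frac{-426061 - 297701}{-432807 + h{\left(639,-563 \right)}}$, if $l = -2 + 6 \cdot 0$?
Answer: $\frac{26806}{16031} \approx 1.6721$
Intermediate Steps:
$l = -2$ ($l = -2 + 0 = -2$)
$h{\left(t,u \right)} = -30$ ($h{\left(t,u \right)} = \left(7 - 2\right) \left(-6\right) = 5 \left(-6\right) = -30$)
$\frac{-426061 - 297701}{-432807 + h{\left(639,-563 \right)}} = \frac{-426061 - 297701}{-432807 - 30} = - \frac{723762}{-432837} = \left(-723762\right) \left(- \frac{1}{432837}\right) = \frac{26806}{16031}$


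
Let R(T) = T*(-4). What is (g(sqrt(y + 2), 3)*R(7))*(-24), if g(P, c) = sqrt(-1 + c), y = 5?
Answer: 672*sqrt(2) ≈ 950.35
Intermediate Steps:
R(T) = -4*T
(g(sqrt(y + 2), 3)*R(7))*(-24) = (sqrt(-1 + 3)*(-4*7))*(-24) = (sqrt(2)*(-28))*(-24) = -28*sqrt(2)*(-24) = 672*sqrt(2)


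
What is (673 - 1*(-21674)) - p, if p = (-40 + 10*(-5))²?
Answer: 14247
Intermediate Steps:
p = 8100 (p = (-40 - 50)² = (-90)² = 8100)
(673 - 1*(-21674)) - p = (673 - 1*(-21674)) - 1*8100 = (673 + 21674) - 8100 = 22347 - 8100 = 14247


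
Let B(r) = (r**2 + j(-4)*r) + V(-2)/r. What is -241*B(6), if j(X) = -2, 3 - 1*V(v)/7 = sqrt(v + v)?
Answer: -13255/2 + 1687*I/3 ≈ -6627.5 + 562.33*I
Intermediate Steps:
V(v) = 21 - 7*sqrt(2)*sqrt(v) (V(v) = 21 - 7*sqrt(v + v) = 21 - 7*sqrt(2)*sqrt(v))
B(r) = r**2 - 2*r + (21 - 14*I)/r (B(r) = (r**2 - 2*r) + (21 - 7*sqrt(2)*sqrt(-2))/r = (r**2 - 2*r) + (21 - 7*sqrt(2)*I*sqrt(2))/r = (r**2 - 2*r) + (21 - 14*I)/r = r**2 - 2*r + (21 - 14*I)/r)
-241*B(6) = -241*(21 - 14*I + 6**2*(-2 + 6))/6 = -241*(21 - 14*I + 36*4)/6 = -241*(21 - 14*I + 144)/6 = -241*(165 - 14*I)/6 = -241*(55/2 - 7*I/3) = -13255/2 + 1687*I/3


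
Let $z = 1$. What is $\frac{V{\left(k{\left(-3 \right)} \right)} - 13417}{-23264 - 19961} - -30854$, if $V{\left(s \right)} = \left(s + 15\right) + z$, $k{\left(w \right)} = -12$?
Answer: $\frac{1333677563}{43225} \approx 30854.0$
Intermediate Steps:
$V{\left(s \right)} = 16 + s$ ($V{\left(s \right)} = \left(s + 15\right) + 1 = \left(15 + s\right) + 1 = 16 + s$)
$\frac{V{\left(k{\left(-3 \right)} \right)} - 13417}{-23264 - 19961} - -30854 = \frac{\left(16 - 12\right) - 13417}{-23264 - 19961} - -30854 = \frac{4 - 13417}{-43225} + 30854 = \left(-13413\right) \left(- \frac{1}{43225}\right) + 30854 = \frac{13413}{43225} + 30854 = \frac{1333677563}{43225}$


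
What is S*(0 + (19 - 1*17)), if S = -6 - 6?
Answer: -24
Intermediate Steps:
S = -12
S*(0 + (19 - 1*17)) = -12*(0 + (19 - 1*17)) = -12*(0 + (19 - 17)) = -12*(0 + 2) = -12*2 = -24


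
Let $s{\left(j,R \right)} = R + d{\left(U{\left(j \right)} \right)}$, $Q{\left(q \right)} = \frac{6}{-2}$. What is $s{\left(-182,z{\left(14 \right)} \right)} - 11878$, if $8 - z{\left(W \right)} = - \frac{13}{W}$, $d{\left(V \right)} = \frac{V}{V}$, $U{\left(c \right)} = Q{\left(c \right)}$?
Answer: $- \frac{166153}{14} \approx -11868.0$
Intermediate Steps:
$Q{\left(q \right)} = -3$ ($Q{\left(q \right)} = 6 \left(- \frac{1}{2}\right) = -3$)
$U{\left(c \right)} = -3$
$d{\left(V \right)} = 1$
$z{\left(W \right)} = 8 + \frac{13}{W}$ ($z{\left(W \right)} = 8 - - \frac{13}{W} = 8 + \frac{13}{W}$)
$s{\left(j,R \right)} = 1 + R$ ($s{\left(j,R \right)} = R + 1 = 1 + R$)
$s{\left(-182,z{\left(14 \right)} \right)} - 11878 = \left(1 + \left(8 + \frac{13}{14}\right)\right) - 11878 = \left(1 + \frac{125}{14}\right) - 11878 = \frac{139}{14} - 11878 = - \frac{166153}{14}$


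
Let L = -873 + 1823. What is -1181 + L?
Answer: -231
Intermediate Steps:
L = 950
-1181 + L = -1181 + 950 = -231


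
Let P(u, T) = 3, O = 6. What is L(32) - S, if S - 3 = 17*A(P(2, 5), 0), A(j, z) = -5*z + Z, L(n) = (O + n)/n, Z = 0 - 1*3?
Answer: 787/16 ≈ 49.188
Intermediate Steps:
Z = -3 (Z = 0 - 3 = -3)
L(n) = (6 + n)/n
A(j, z) = -3 - 5*z (A(j, z) = -5*z - 3 = -3 - 5*z)
S = -48 (S = 3 + 17*(-3 - 5*0) = 3 + 17*(-3 + 0) = 3 + 17*(-3) = 3 - 51 = -48)
L(32) - S = (6 + 32)/32 - 1*(-48) = (1/32)*38 + 48 = 19/16 + 48 = 787/16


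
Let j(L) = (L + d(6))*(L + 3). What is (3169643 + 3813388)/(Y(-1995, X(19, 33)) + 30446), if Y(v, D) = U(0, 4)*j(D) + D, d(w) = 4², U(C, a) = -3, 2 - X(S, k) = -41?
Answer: 2327677/7449 ≈ 312.48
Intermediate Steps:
X(S, k) = 43 (X(S, k) = 2 - 1*(-41) = 2 + 41 = 43)
d(w) = 16
j(L) = (3 + L)*(16 + L) (j(L) = (L + 16)*(L + 3) = (16 + L)*(3 + L) = (3 + L)*(16 + L))
Y(v, D) = -144 - 56*D - 3*D² (Y(v, D) = -3*(48 + D² + 19*D) + D = (-144 - 57*D - 3*D²) + D = -144 - 56*D - 3*D²)
(3169643 + 3813388)/(Y(-1995, X(19, 33)) + 30446) = (3169643 + 3813388)/((-144 - 56*43 - 3*43²) + 30446) = 6983031/((-144 - 2408 - 3*1849) + 30446) = 6983031/((-144 - 2408 - 5547) + 30446) = 6983031/(-8099 + 30446) = 6983031/22347 = 6983031*(1/22347) = 2327677/7449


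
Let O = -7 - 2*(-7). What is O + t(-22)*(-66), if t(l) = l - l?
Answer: 7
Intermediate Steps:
t(l) = 0
O = 7 (O = -7 + 14 = 7)
O + t(-22)*(-66) = 7 + 0*(-66) = 7 + 0 = 7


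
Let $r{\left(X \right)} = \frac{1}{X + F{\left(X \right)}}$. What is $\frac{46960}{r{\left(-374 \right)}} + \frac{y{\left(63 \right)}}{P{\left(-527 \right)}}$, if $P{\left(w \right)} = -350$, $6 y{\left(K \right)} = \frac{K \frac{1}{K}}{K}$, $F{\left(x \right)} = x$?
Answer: $- \frac{4647180384001}{132300} \approx -3.5126 \cdot 10^{7}$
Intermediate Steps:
$y{\left(K \right)} = \frac{1}{6 K}$ ($y{\left(K \right)} = \frac{\frac{K}{K} \frac{1}{K}}{6} = \frac{1 \frac{1}{K}}{6} = \frac{1}{6 K}$)
$r{\left(X \right)} = \frac{1}{2 X}$ ($r{\left(X \right)} = \frac{1}{X + X} = \frac{1}{2 X}$)
$\frac{46960}{r{\left(-374 \right)}} + \frac{y{\left(63 \right)}}{P{\left(-527 \right)}} = \frac{46960}{\frac{1}{2} \frac{1}{-374}} + \frac{\frac{1}{6} \cdot \frac{1}{63}}{-350} = \frac{46960}{\frac{1}{2} \left(- \frac{1}{374}\right)} + \frac{1}{6} \cdot \frac{1}{63} \left(- \frac{1}{350}\right) = \frac{46960}{- \frac{1}{748}} + \frac{1}{378} \left(- \frac{1}{350}\right) = 46960 \left(-748\right) - \frac{1}{132300} = -35126080 - \frac{1}{132300} = - \frac{4647180384001}{132300}$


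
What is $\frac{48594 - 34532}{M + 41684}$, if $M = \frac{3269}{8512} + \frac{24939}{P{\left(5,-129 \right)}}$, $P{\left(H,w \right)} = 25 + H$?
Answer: $\frac{85496960}{258495359} \approx 0.33075$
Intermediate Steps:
$M = \frac{5056639}{6080}$ ($M = \frac{3269}{8512} + \frac{24939}{25 + 5} = 3269 \cdot \frac{1}{8512} + \frac{24939}{30} = \frac{467}{1216} + 24939 \cdot \frac{1}{30} = \frac{467}{1216} + \frac{8313}{10} = \frac{5056639}{6080} \approx 831.68$)
$\frac{48594 - 34532}{M + 41684} = \frac{48594 - 34532}{\frac{5056639}{6080} + 41684} = \frac{14062}{\frac{258495359}{6080}} = 14062 \cdot \frac{6080}{258495359} = \frac{85496960}{258495359}$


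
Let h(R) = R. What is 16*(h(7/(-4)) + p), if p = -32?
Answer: -540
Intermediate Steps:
16*(h(7/(-4)) + p) = 16*(7/(-4) - 32) = 16*(7*(-1/4) - 32) = 16*(-7/4 - 32) = 16*(-135/4) = -540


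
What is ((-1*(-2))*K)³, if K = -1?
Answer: -8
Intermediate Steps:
((-1*(-2))*K)³ = (-1*(-2)*(-1))³ = (2*(-1))³ = (-2)³ = -8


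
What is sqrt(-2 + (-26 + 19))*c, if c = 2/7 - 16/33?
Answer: -46*I/77 ≈ -0.5974*I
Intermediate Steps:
c = -46/231 (c = 2*(1/7) - 16*1/33 = 2/7 - 16/33 = -46/231 ≈ -0.19913)
sqrt(-2 + (-26 + 19))*c = sqrt(-2 + (-26 + 19))*(-46/231) = sqrt(-2 - 7)*(-46/231) = sqrt(-9)*(-46/231) = (3*I)*(-46/231) = -46*I/77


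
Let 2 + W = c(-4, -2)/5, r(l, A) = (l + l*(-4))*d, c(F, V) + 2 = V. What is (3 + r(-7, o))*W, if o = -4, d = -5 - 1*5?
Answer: 2898/5 ≈ 579.60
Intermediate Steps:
d = -10 (d = -5 - 5 = -10)
c(F, V) = -2 + V
r(l, A) = 30*l (r(l, A) = (l + l*(-4))*(-10) = (l - 4*l)*(-10) = -3*l*(-10) = 30*l)
W = -14/5 (W = -2 + (-2 - 2)/5 = -2 - 4*⅕ = -2 - ⅘ = -14/5 ≈ -2.8000)
(3 + r(-7, o))*W = (3 + 30*(-7))*(-14/5) = (3 - 210)*(-14/5) = -207*(-14/5) = 2898/5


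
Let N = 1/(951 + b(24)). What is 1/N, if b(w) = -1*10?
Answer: 941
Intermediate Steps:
b(w) = -10
N = 1/941 (N = 1/(951 - 10) = 1/941 ≈ 0.0010627)
1/N = 1/(1/941) = 941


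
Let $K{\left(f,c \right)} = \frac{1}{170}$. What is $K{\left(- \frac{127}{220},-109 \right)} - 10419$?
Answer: $- \frac{1771229}{170} \approx -10419.0$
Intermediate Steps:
$K{\left(f,c \right)} = \frac{1}{170}$
$K{\left(- \frac{127}{220},-109 \right)} - 10419 = \frac{1}{170} - 10419 = - \frac{1771229}{170}$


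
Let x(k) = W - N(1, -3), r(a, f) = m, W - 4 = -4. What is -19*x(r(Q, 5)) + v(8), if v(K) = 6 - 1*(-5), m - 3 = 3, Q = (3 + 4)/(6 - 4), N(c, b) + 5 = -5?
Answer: -179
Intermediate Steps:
N(c, b) = -10 (N(c, b) = -5 - 5 = -10)
W = 0 (W = 4 - 4 = 0)
Q = 7/2 ≈ 3.5000
m = 6 (m = 3 + 3 = 6)
r(a, f) = 6
x(k) = 10 (x(k) = 0 - 1*(-10) = 0 + 10 = 10)
v(K) = 11 (v(K) = 6 + 5 = 11)
-19*x(r(Q, 5)) + v(8) = -19*10 + 11 = -190 + 11 = -179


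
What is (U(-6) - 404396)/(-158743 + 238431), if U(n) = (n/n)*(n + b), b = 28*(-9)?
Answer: -202327/39844 ≈ -5.0780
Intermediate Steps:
b = -252
U(n) = -252 + n (U(n) = (n/n)*(n - 252) = 1*(-252 + n) = -252 + n)
(U(-6) - 404396)/(-158743 + 238431) = ((-252 - 6) - 404396)/(-158743 + 238431) = (-258 - 404396)/79688 = -404654*1/79688 = -202327/39844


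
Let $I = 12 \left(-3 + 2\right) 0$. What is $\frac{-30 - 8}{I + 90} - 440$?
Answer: $- \frac{19819}{45} \approx -440.42$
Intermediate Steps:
$I = 0$ ($I = 12 \left(\left(-1\right) 0\right) = 12 \cdot 0 = 0$)
$\frac{-30 - 8}{I + 90} - 440 = \frac{-30 - 8}{0 + 90} - 440 = - \frac{38}{90} - 440 = \left(-38\right) \frac{1}{90} - 440 = - \frac{19}{45} - 440 = - \frac{19819}{45}$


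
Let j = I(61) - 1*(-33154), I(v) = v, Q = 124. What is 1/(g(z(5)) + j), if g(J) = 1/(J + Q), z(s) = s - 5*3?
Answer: 114/3786511 ≈ 3.0107e-5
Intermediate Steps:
j = 33215 (j = 61 - 1*(-33154) = 61 + 33154 = 33215)
z(s) = -15 + s (z(s) = s - 15 = -15 + s)
g(J) = 1/(124 + J) (g(J) = 1/(J + 124) = 1/(124 + J))
1/(g(z(5)) + j) = 1/(1/(124 + (-15 + 5)) + 33215) = 1/(1/(124 - 10) + 33215) = 1/(1/114 + 33215) = 1/(3786511/114) = 114/3786511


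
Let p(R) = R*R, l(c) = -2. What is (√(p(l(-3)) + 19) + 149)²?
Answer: (149 + √23)² ≈ 23653.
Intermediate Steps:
p(R) = R²
(√(p(l(-3)) + 19) + 149)² = (√((-2)² + 19) + 149)² = (√(4 + 19) + 149)² = (√23 + 149)² = (149 + √23)²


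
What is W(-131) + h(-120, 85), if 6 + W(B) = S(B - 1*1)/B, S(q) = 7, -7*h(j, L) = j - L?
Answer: 21304/917 ≈ 23.232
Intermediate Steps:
h(j, L) = -j/7 + L/7 (h(j, L) = -(j - L)/7 = -j/7 + L/7)
W(B) = -6 + 7/B
W(-131) + h(-120, 85) = (-6 + 7/(-131)) + (-1/7*(-120) + (1/7)*85) = (-6 + 7*(-1/131)) + (120/7 + 85/7) = (-6 - 7/131) + 205/7 = -793/131 + 205/7 = 21304/917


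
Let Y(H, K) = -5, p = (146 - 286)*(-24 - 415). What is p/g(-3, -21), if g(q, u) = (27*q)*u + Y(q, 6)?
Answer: 15365/424 ≈ 36.238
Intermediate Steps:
p = 61460 (p = -140*(-439) = 61460)
g(q, u) = -5 + 27*q*u (g(q, u) = (27*q)*u - 5 = 27*q*u - 5 = -5 + 27*q*u)
p/g(-3, -21) = 61460/(-5 + 27*(-3)*(-21)) = 61460/(-5 + 1701) = 61460/1696 = 61460*(1/1696) = 15365/424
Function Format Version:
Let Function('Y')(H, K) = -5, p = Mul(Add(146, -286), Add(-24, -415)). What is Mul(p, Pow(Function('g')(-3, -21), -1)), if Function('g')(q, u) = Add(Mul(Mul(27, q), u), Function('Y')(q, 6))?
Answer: Rational(15365, 424) ≈ 36.238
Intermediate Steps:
p = 61460 (p = Mul(-140, -439) = 61460)
Function('g')(q, u) = Add(-5, Mul(27, q, u)) (Function('g')(q, u) = Add(Mul(Mul(27, q), u), -5) = Add(Mul(27, q, u), -5) = Add(-5, Mul(27, q, u)))
Mul(p, Pow(Function('g')(-3, -21), -1)) = Mul(61460, Pow(Add(-5, Mul(27, -3, -21)), -1)) = Mul(61460, Pow(Add(-5, 1701), -1)) = Mul(61460, Pow(1696, -1)) = Mul(61460, Rational(1, 1696)) = Rational(15365, 424)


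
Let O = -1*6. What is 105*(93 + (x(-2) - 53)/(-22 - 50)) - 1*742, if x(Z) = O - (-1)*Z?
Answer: 218687/24 ≈ 9112.0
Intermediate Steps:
O = -6
x(Z) = -6 + Z (x(Z) = -6 - (-1)*Z = -6 + Z)
105*(93 + (x(-2) - 53)/(-22 - 50)) - 1*742 = 105*(93 + ((-6 - 2) - 53)/(-22 - 50)) - 1*742 = 105*(93 + (-8 - 53)/(-72)) - 742 = 105*(93 - 61*(-1/72)) - 742 = 105*(93 + 61/72) - 742 = 105*(6757/72) - 742 = 236495/24 - 742 = 218687/24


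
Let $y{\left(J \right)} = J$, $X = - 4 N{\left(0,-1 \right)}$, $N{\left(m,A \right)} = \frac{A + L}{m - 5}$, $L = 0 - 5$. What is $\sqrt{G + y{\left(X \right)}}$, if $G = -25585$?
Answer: $\frac{i \sqrt{639745}}{5} \approx 159.97 i$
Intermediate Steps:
$L = -5$ ($L = 0 - 5 = -5$)
$N{\left(m,A \right)} = \frac{-5 + A}{-5 + m}$ ($N{\left(m,A \right)} = \frac{A - 5}{m - 5} = \frac{-5 + A}{-5 + m}$)
$X = - \frac{24}{5}$ ($X = - 4 \frac{-5 - 1}{-5 + 0} = - 4 \frac{1}{-5} \left(-6\right) = - 4 \left(\left(- \frac{1}{5}\right) \left(-6\right)\right) = \left(-4\right) \frac{6}{5} = - \frac{24}{5} \approx -4.8$)
$\sqrt{G + y{\left(X \right)}} = \sqrt{-25585 - \frac{24}{5}} = \sqrt{- \frac{127949}{5}} = \frac{i \sqrt{639745}}{5}$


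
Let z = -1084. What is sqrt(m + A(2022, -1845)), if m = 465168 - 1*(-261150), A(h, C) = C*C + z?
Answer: sqrt(4129259) ≈ 2032.1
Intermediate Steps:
A(h, C) = -1084 + C**2 (A(h, C) = C*C - 1084 = C**2 - 1084 = -1084 + C**2)
m = 726318 (m = 465168 + 261150 = 726318)
sqrt(m + A(2022, -1845)) = sqrt(726318 + (-1084 + (-1845)**2)) = sqrt(726318 + (-1084 + 3404025)) = sqrt(726318 + 3402941) = sqrt(4129259)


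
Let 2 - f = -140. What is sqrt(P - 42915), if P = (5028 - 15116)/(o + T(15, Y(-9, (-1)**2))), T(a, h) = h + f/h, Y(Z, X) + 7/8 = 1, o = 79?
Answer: I*sqrt(4056159370099)/9721 ≈ 207.18*I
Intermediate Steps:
f = 142 (f = 2 - 1*(-140) = 2 + 140 = 142)
Y(Z, X) = 1/8 (Y(Z, X) = -7/8 + 1 = 1/8)
T(a, h) = h + 142/h
P = -80704/9721 (P = (5028 - 15116)/(79 + (1/8 + 142/(1/8))) = -10088/(79 + (1/8 + 142*8)) = -10088/(79 + (1/8 + 1136)) = -10088/(79 + 9089/8) = -10088/9721/8 = -10088*8/9721 = -80704/9721 ≈ -8.3020)
sqrt(P - 42915) = sqrt(-80704/9721 - 42915) = sqrt(-417257419/9721) = I*sqrt(4056159370099)/9721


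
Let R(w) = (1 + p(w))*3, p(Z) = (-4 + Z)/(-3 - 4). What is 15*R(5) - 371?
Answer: -2327/7 ≈ -332.43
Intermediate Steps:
p(Z) = 4/7 - Z/7 (p(Z) = (-4 + Z)/(-7) = (-4 + Z)*(-⅐) = 4/7 - Z/7)
R(w) = 33/7 - 3*w/7 (R(w) = (1 + (4/7 - w/7))*3 = (11/7 - w/7)*3 = 33/7 - 3*w/7)
15*R(5) - 371 = 15*(33/7 - 3/7*5) - 371 = 15*(33/7 - 15/7) - 371 = 15*(18/7) - 371 = 270/7 - 371 = -2327/7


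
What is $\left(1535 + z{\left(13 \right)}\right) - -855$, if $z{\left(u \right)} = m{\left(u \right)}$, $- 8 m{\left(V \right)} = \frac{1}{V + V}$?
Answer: $\frac{497119}{208} \approx 2390.0$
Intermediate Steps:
$m{\left(V \right)} = - \frac{1}{16 V}$ ($m{\left(V \right)} = - \frac{1}{8 \left(V + V\right)} = - \frac{1}{8 \cdot 2 V} = - \frac{\frac{1}{2} \frac{1}{V}}{8} = - \frac{1}{16 V}$)
$z{\left(u \right)} = - \frac{1}{16 u}$
$\left(1535 + z{\left(13 \right)}\right) - -855 = \left(1535 - \frac{1}{16 \cdot 13}\right) - -855 = \left(1535 - \frac{1}{208}\right) + 855 = \frac{319279}{208} + 855 = \frac{497119}{208}$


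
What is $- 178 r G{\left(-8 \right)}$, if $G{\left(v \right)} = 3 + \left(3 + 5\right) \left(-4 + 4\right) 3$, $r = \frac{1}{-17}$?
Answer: $\frac{534}{17} \approx 31.412$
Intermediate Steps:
$r = - \frac{1}{17} \approx -0.058824$
$G{\left(v \right)} = 3$ ($G{\left(v \right)} = 3 + 8 \cdot 0 \cdot 3 = 3 + 0 \cdot 3 = 3 + 0 = 3$)
$- 178 r G{\left(-8 \right)} = \left(-178\right) \left(- \frac{1}{17}\right) 3 = \frac{178}{17} \cdot 3 = \frac{534}{17}$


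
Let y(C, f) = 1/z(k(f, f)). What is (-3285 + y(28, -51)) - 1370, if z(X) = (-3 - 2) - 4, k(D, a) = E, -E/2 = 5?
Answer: -41896/9 ≈ -4655.1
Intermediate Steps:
E = -10 (E = -2*5 = -10)
k(D, a) = -10
z(X) = -9 (z(X) = -5 - 4 = -9)
y(C, f) = -1/9 (y(C, f) = 1/(-9) = -1/9)
(-3285 + y(28, -51)) - 1370 = (-3285 - 1/9) - 1370 = -29566/9 - 1370 = -41896/9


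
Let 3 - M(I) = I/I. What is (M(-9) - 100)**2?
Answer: 9604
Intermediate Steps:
M(I) = 2 (M(I) = 3 - I/I = 3 - 1*1 = 3 - 1 = 2)
(M(-9) - 100)**2 = (2 - 100)**2 = (-98)**2 = 9604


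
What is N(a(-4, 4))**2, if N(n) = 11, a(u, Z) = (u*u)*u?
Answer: 121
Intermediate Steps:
a(u, Z) = u**3 (a(u, Z) = u**2*u = u**3)
N(a(-4, 4))**2 = 11**2 = 121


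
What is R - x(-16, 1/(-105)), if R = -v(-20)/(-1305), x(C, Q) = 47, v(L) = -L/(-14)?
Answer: -85871/1827 ≈ -47.001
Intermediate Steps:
v(L) = L/14 (v(L) = -L*(-1)/14 = -(-1)*L/14 = L/14)
R = -2/1827 (R = -(1/14)*(-20)/(-1305) = -(-10)*(-1)/(7*1305) = -1*2/1827 = -2/1827 ≈ -0.0010947)
R - x(-16, 1/(-105)) = -2/1827 - 1*47 = -2/1827 - 47 = -85871/1827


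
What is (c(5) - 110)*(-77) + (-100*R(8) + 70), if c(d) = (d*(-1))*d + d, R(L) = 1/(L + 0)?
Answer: 20135/2 ≈ 10068.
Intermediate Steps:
R(L) = 1/L
c(d) = d - d² (c(d) = (-d)*d + d = -d² + d = d - d²)
(c(5) - 110)*(-77) + (-100*R(8) + 70) = (5*(1 - 1*5) - 110)*(-77) + (-100/8 + 70) = (5*(1 - 5) - 110)*(-77) + (-100*⅛ + 70) = (5*(-4) - 110)*(-77) + (-25/2 + 70) = (-20 - 110)*(-77) + 115/2 = -130*(-77) + 115/2 = 10010 + 115/2 = 20135/2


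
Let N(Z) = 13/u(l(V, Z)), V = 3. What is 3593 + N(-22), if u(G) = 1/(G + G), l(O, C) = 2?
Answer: 3645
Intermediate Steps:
u(G) = 1/(2*G)
N(Z) = 52 (N(Z) = 13/(((1/2)/2)) = 13/(((1/2)*(1/2))) = 13/(1/4) = 13*4 = 52)
3593 + N(-22) = 3593 + 52 = 3645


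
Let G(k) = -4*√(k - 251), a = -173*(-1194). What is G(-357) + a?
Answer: 206562 - 16*I*√38 ≈ 2.0656e+5 - 98.631*I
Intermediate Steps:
a = 206562
G(k) = -4*√(-251 + k)
G(-357) + a = -4*√(-251 - 357) + 206562 = -16*I*√38 + 206562 = 206562 - 16*I*√38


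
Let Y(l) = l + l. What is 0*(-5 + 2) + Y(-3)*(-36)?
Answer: 216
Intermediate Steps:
Y(l) = 2*l
0*(-5 + 2) + Y(-3)*(-36) = 0*(-5 + 2) + (2*(-3))*(-36) = 0*(-3) - 6*(-36) = 0 + 216 = 216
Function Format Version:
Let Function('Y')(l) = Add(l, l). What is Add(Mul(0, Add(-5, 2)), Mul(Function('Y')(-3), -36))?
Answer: 216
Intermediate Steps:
Function('Y')(l) = Mul(2, l)
Add(Mul(0, Add(-5, 2)), Mul(Function('Y')(-3), -36)) = Add(Mul(0, Add(-5, 2)), Mul(Mul(2, -3), -36)) = Add(Mul(0, -3), Mul(-6, -36)) = Add(0, 216) = 216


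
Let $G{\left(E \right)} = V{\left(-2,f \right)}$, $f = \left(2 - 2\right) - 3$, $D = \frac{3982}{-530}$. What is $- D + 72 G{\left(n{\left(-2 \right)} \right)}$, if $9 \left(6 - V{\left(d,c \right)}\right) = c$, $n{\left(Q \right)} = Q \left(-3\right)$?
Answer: $\frac{122831}{265} \approx 463.51$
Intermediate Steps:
$D = - \frac{1991}{265}$ ($D = 3982 \left(- \frac{1}{530}\right) = - \frac{1991}{265} \approx -7.5132$)
$n{\left(Q \right)} = - 3 Q$
$f = -3$ ($f = 0 - 3 = -3$)
$V{\left(d,c \right)} = 6 - \frac{c}{9}$
$G{\left(E \right)} = \frac{19}{3}$ ($G{\left(E \right)} = 6 - - \frac{1}{3} = 6 + \frac{1}{3} = \frac{19}{3}$)
$- D + 72 G{\left(n{\left(-2 \right)} \right)} = \left(-1\right) \left(- \frac{1991}{265}\right) + 72 \cdot \frac{19}{3} = \frac{1991}{265} + 456 = \frac{122831}{265}$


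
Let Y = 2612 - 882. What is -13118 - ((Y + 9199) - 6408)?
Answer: -17639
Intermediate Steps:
Y = 1730
-13118 - ((Y + 9199) - 6408) = -13118 - ((1730 + 9199) - 6408) = -13118 - (10929 - 6408) = -13118 - 1*4521 = -13118 - 4521 = -17639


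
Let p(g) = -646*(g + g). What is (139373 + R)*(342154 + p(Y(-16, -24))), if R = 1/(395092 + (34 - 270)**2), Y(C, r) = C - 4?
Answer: 11560103887172225/225394 ≈ 5.1288e+10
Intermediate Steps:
Y(C, r) = -4 + C
p(g) = -1292*g
R = 1/450788 (R = 1/(395092 + (-236)**2) = 1/(395092 + 55696) = 1/450788 ≈ 2.2183e-6)
(139373 + R)*(342154 + p(Y(-16, -24))) = (139373 + 1/450788)*(342154 - 1292*(-4 - 16)) = 62827675925*(342154 - 1292*(-20))/450788 = 62827675925*(342154 + 25840)/450788 = (62827675925/450788)*367994 = 11560103887172225/225394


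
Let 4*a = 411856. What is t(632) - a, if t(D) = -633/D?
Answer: -65073881/632 ≈ -1.0297e+5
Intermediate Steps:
a = 102964 (a = (1/4)*411856 = 102964)
t(632) - a = -633/632 - 1*102964 = -633*1/632 - 102964 = -633/632 - 102964 = -65073881/632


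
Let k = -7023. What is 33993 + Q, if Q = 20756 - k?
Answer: 61772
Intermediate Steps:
Q = 27779 (Q = 20756 - 1*(-7023) = 20756 + 7023 = 27779)
33993 + Q = 33993 + 27779 = 61772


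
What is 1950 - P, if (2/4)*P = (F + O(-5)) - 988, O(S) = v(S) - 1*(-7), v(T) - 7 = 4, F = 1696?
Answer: 498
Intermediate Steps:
v(T) = 11 (v(T) = 7 + 4 = 11)
O(S) = 18 (O(S) = 11 - 1*(-7) = 11 + 7 = 18)
P = 1452 (P = 2*((1696 + 18) - 988) = 2*(1714 - 988) = 2*726 = 1452)
1950 - P = 1950 - 1*1452 = 1950 - 1452 = 498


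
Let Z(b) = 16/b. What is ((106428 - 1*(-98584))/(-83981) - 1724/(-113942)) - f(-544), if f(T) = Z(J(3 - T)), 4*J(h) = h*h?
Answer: -3473328904318534/1431559940393159 ≈ -2.4263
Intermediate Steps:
J(h) = h**2/4 (J(h) = (h*h)/4 = h**2/4)
f(T) = 64/(3 - T)**2 (f(T) = 16/(((3 - T)**2/4)) = 16*(4/(3 - T)**2) = 64/(3 - T)**2)
((106428 - 1*(-98584))/(-83981) - 1724/(-113942)) - f(-544) = ((106428 - 1*(-98584))/(-83981) - 1724/(-113942)) - 64/(-3 - 544)**2 = ((106428 + 98584)*(-1/83981) - 1724*(-1/113942)) - 64/(-547)**2 = (205012*(-1/83981) + 862/56971) - 64/299209 = (-205012/83981 + 862/56971) - 1*64/299209 = -11607347030/4784481551 - 64/299209 = -3473328904318534/1431559940393159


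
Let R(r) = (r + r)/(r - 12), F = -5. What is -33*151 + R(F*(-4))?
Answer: -4978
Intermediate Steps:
R(r) = 2*r/(-12 + r) (R(r) = (2*r)/(-12 + r) = 2*r/(-12 + r))
-33*151 + R(F*(-4)) = -33*151 + 2*(-5*(-4))/(-12 - 5*(-4)) = -4983 + 2*20/(-12 + 20) = -4983 + 2*20/8 = -4983 + 2*20*(⅛) = -4983 + 5 = -4978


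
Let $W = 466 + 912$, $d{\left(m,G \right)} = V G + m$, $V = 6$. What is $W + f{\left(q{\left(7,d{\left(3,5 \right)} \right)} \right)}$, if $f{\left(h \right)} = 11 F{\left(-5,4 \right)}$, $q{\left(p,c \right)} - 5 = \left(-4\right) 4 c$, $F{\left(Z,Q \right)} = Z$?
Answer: $1323$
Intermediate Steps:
$d{\left(m,G \right)} = m + 6 G$ ($d{\left(m,G \right)} = 6 G + m = m + 6 G$)
$W = 1378$
$q{\left(p,c \right)} = 5 - 16 c$ ($q{\left(p,c \right)} = 5 + \left(-4\right) 4 c = 5 - 16 c$)
$f{\left(h \right)} = -55$ ($f{\left(h \right)} = 11 \left(-5\right) = -55$)
$W + f{\left(q{\left(7,d{\left(3,5 \right)} \right)} \right)} = 1378 - 55 = 1323$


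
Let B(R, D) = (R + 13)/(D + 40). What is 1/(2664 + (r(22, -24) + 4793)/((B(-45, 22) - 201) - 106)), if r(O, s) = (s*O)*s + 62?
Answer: 9533/24852575 ≈ 0.00038358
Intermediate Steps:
r(O, s) = 62 + O*s² (r(O, s) = (O*s)*s + 62 = O*s² + 62 = 62 + O*s²)
B(R, D) = (13 + R)/(40 + D)
1/(2664 + (r(22, -24) + 4793)/((B(-45, 22) - 201) - 106)) = 1/(2664 + ((62 + 22*(-24)²) + 4793)/(((13 - 45)/(40 + 22) - 201) - 106)) = 1/(2664 + ((62 + 22*576) + 4793)/((-32/62 - 201) - 106)) = 1/(2664 + ((62 + 12672) + 4793)/(((1/62)*(-32) - 201) - 106)) = 1/(2664 + (12734 + 4793)/((-16/31 - 201) - 106)) = 1/(2664 + 17527/(-6247/31 - 106)) = 1/(2664 + 17527/(-9533/31)) = 1/(2664 + 17527*(-31/9533)) = 1/(2664 - 543337/9533) = 1/(24852575/9533) = 9533/24852575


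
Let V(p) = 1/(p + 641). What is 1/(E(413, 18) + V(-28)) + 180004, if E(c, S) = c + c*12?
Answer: 592428805405/3291198 ≈ 1.8000e+5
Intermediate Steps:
E(c, S) = 13*c (E(c, S) = c + 12*c = 13*c)
V(p) = 1/(641 + p)
1/(E(413, 18) + V(-28)) + 180004 = 1/(13*413 + 1/(641 - 28)) + 180004 = 1/(5369 + 1/613) + 180004 = 1/(3291198/613) + 180004 = 613/3291198 + 180004 = 592428805405/3291198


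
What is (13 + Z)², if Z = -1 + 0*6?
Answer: 144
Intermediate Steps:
Z = -1 (Z = -1 + 0 = -1)
(13 + Z)² = (13 - 1)² = 12² = 144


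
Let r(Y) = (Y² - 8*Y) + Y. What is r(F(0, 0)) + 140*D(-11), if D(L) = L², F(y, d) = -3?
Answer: 16970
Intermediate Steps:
r(Y) = Y² - 7*Y
r(F(0, 0)) + 140*D(-11) = -3*(-7 - 3) + 140*(-11)² = -3*(-10) + 140*121 = 30 + 16940 = 16970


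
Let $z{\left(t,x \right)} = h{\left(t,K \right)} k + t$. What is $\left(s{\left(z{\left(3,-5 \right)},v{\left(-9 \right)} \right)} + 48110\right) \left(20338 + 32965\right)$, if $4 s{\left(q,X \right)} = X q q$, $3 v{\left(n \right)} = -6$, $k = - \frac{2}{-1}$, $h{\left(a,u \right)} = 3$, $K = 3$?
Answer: $\frac{5124497117}{2} \approx 2.5622 \cdot 10^{9}$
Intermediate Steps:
$k = 2$ ($k = \left(-2\right) \left(-1\right) = 2$)
$z{\left(t,x \right)} = 6 + t$ ($z{\left(t,x \right)} = 3 \cdot 2 + t = 6 + t$)
$v{\left(n \right)} = -2$ ($v{\left(n \right)} = \frac{1}{3} \left(-6\right) = -2$)
$s{\left(q,X \right)} = \frac{X q^{2}}{4}$ ($s{\left(q,X \right)} = \frac{X q q}{4} = \frac{X q^{2}}{4}$)
$\left(s{\left(z{\left(3,-5 \right)},v{\left(-9 \right)} \right)} + 48110\right) \left(20338 + 32965\right) = \left(\frac{1}{4} \left(-2\right) \left(6 + 3\right)^{2} + 48110\right) \left(20338 + 32965\right) = \left(\frac{1}{4} \left(-2\right) 9^{2} + 48110\right) 53303 = \left(\frac{1}{4} \left(-2\right) 81 + 48110\right) 53303 = \left(- \frac{81}{2} + 48110\right) 53303 = \frac{96139}{2} \cdot 53303 = \frac{5124497117}{2}$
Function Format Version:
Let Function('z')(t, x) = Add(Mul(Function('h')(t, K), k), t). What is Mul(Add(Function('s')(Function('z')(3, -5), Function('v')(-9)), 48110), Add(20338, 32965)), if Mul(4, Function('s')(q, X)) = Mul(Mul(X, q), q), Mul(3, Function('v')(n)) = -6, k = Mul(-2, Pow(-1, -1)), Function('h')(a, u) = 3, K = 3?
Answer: Rational(5124497117, 2) ≈ 2.5622e+9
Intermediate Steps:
k = 2 (k = Mul(-2, -1) = 2)
Function('z')(t, x) = Add(6, t) (Function('z')(t, x) = Add(Mul(3, 2), t) = Add(6, t))
Function('v')(n) = -2 (Function('v')(n) = Mul(Rational(1, 3), -6) = -2)
Function('s')(q, X) = Mul(Rational(1, 4), X, Pow(q, 2)) (Function('s')(q, X) = Mul(Rational(1, 4), Mul(Mul(X, q), q)) = Mul(Rational(1, 4), Mul(X, Pow(q, 2))) = Mul(Rational(1, 4), X, Pow(q, 2)))
Mul(Add(Function('s')(Function('z')(3, -5), Function('v')(-9)), 48110), Add(20338, 32965)) = Mul(Add(Mul(Rational(1, 4), -2, Pow(Add(6, 3), 2)), 48110), Add(20338, 32965)) = Mul(Add(Mul(Rational(1, 4), -2, Pow(9, 2)), 48110), 53303) = Mul(Add(Mul(Rational(1, 4), -2, 81), 48110), 53303) = Mul(Add(Rational(-81, 2), 48110), 53303) = Mul(Rational(96139, 2), 53303) = Rational(5124497117, 2)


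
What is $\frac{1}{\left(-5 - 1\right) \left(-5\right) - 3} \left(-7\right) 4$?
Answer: $- \frac{28}{27} \approx -1.037$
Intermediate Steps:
$\frac{1}{\left(-5 - 1\right) \left(-5\right) - 3} \left(-7\right) 4 = \frac{1}{\left(-6\right) \left(-5\right) - 3} \left(-7\right) 4 = \frac{1}{30 - 3} \left(-7\right) 4 = \frac{1}{27} \left(-7\right) 4 = \left(- \frac{7}{27}\right) 4 = - \frac{28}{27}$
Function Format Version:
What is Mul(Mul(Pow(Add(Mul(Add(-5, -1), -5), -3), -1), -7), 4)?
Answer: Rational(-28, 27) ≈ -1.0370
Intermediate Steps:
Mul(Mul(Pow(Add(Mul(Add(-5, -1), -5), -3), -1), -7), 4) = Mul(Mul(Pow(Add(Mul(-6, -5), -3), -1), -7), 4) = Mul(Mul(Pow(Add(30, -3), -1), -7), 4) = Mul(Mul(Pow(27, -1), -7), 4) = Mul(Mul(Rational(1, 27), -7), 4) = Mul(Rational(-7, 27), 4) = Rational(-28, 27)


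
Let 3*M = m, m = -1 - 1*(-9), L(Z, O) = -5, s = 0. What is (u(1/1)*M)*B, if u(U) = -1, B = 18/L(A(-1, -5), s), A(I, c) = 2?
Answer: 48/5 ≈ 9.6000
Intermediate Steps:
B = -18/5 (B = 18/(-5) = 18*(-⅕) = -18/5 ≈ -3.6000)
m = 8 (m = -1 + 9 = 8)
M = 8/3 (M = (⅓)*8 = 8/3 ≈ 2.6667)
(u(1/1)*M)*B = -1*8/3*(-18/5) = -8/3*(-18/5) = 48/5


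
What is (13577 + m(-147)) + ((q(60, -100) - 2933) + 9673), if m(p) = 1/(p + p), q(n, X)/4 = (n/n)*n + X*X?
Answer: 17803757/294 ≈ 60557.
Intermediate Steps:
q(n, X) = 4*n + 4*X**2 (q(n, X) = 4*((n/n)*n + X*X) = 4*(1*n + X**2) = 4*(n + X**2) = 4*n + 4*X**2)
m(p) = 1/(2*p)
(13577 + m(-147)) + ((q(60, -100) - 2933) + 9673) = (13577 + (1/2)/(-147)) + (((4*60 + 4*(-100)**2) - 2933) + 9673) = (13577 + (1/2)*(-1/147)) + (((240 + 4*10000) - 2933) + 9673) = (13577 - 1/294) + (((240 + 40000) - 2933) + 9673) = 3991637/294 + ((40240 - 2933) + 9673) = 3991637/294 + (37307 + 9673) = 3991637/294 + 46980 = 17803757/294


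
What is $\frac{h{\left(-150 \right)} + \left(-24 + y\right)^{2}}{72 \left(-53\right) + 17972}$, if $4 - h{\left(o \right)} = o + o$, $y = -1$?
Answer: $\frac{929}{14156} \approx 0.065626$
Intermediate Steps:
$h{\left(o \right)} = 4 - 2 o$ ($h{\left(o \right)} = 4 - \left(o + o\right) = 4 - 2 o$)
$\frac{h{\left(-150 \right)} + \left(-24 + y\right)^{2}}{72 \left(-53\right) + 17972} = \frac{\left(4 - -300\right) + \left(-24 - 1\right)^{2}}{72 \left(-53\right) + 17972} = \frac{\left(4 + 300\right) + \left(-25\right)^{2}}{-3816 + 17972} = \frac{304 + 625}{14156} = 929 \cdot \frac{1}{14156} = \frac{929}{14156}$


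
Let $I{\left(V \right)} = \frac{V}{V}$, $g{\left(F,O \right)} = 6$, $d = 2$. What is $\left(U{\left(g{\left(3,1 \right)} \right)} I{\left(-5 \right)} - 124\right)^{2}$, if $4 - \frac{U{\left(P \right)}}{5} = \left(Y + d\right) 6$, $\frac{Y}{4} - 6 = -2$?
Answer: $414736$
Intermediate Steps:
$Y = 16$ ($Y = 24 + 4 \left(-2\right) = 24 - 8 = 16$)
$U{\left(P \right)} = -520$ ($U{\left(P \right)} = 20 - 5 \left(16 + 2\right) 6 = 20 - 5 \cdot 18 \cdot 6 = 20 - 540 = -520$)
$I{\left(V \right)} = 1$
$\left(U{\left(g{\left(3,1 \right)} \right)} I{\left(-5 \right)} - 124\right)^{2} = \left(\left(-520\right) 1 - 124\right)^{2} = \left(-520 - 124\right)^{2} = \left(-644\right)^{2} = 414736$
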